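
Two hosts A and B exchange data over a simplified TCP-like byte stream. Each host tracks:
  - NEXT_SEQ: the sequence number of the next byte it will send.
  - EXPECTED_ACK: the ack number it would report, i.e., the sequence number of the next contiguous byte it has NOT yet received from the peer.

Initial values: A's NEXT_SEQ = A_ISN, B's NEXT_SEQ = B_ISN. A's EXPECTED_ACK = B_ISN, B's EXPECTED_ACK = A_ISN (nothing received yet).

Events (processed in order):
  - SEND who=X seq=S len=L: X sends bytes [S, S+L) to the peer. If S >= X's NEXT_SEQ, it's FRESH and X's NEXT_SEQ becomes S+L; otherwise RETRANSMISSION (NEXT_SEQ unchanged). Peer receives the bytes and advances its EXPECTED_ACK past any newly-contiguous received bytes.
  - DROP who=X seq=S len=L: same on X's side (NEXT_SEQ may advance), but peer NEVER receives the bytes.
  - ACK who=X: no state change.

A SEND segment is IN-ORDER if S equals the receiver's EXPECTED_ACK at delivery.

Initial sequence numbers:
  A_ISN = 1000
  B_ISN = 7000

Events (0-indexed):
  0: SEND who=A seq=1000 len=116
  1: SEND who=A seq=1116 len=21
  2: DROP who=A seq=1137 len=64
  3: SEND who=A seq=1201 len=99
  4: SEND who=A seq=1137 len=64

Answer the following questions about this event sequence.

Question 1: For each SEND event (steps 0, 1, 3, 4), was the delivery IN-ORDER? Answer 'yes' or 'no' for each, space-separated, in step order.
Answer: yes yes no yes

Derivation:
Step 0: SEND seq=1000 -> in-order
Step 1: SEND seq=1116 -> in-order
Step 3: SEND seq=1201 -> out-of-order
Step 4: SEND seq=1137 -> in-order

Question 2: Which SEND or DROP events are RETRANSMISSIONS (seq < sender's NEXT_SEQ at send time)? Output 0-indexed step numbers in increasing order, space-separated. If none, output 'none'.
Step 0: SEND seq=1000 -> fresh
Step 1: SEND seq=1116 -> fresh
Step 2: DROP seq=1137 -> fresh
Step 3: SEND seq=1201 -> fresh
Step 4: SEND seq=1137 -> retransmit

Answer: 4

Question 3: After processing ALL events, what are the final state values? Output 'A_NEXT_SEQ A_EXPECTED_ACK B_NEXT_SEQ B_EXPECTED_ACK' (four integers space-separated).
Answer: 1300 7000 7000 1300

Derivation:
After event 0: A_seq=1116 A_ack=7000 B_seq=7000 B_ack=1116
After event 1: A_seq=1137 A_ack=7000 B_seq=7000 B_ack=1137
After event 2: A_seq=1201 A_ack=7000 B_seq=7000 B_ack=1137
After event 3: A_seq=1300 A_ack=7000 B_seq=7000 B_ack=1137
After event 4: A_seq=1300 A_ack=7000 B_seq=7000 B_ack=1300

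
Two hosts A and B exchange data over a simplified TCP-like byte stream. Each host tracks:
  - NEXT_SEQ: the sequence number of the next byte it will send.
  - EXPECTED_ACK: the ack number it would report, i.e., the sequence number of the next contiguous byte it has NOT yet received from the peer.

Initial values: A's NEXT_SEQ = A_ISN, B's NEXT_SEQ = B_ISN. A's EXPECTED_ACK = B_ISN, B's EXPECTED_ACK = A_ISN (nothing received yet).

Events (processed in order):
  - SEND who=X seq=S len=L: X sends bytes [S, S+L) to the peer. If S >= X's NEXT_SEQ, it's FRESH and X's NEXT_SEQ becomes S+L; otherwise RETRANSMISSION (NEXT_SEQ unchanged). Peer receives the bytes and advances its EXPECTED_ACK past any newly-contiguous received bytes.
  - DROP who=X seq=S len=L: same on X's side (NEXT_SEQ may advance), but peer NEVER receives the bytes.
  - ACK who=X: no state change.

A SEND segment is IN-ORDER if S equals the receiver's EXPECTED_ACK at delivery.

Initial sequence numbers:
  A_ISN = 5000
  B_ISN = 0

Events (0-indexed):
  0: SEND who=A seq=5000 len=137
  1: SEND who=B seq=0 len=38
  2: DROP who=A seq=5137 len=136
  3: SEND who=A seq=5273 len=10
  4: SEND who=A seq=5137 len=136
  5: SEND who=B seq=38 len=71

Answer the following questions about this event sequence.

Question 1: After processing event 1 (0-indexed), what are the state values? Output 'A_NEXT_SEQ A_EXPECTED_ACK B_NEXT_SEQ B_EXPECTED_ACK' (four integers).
After event 0: A_seq=5137 A_ack=0 B_seq=0 B_ack=5137
After event 1: A_seq=5137 A_ack=38 B_seq=38 B_ack=5137

5137 38 38 5137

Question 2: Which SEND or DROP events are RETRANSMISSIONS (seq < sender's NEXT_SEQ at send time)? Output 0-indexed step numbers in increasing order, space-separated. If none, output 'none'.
Step 0: SEND seq=5000 -> fresh
Step 1: SEND seq=0 -> fresh
Step 2: DROP seq=5137 -> fresh
Step 3: SEND seq=5273 -> fresh
Step 4: SEND seq=5137 -> retransmit
Step 5: SEND seq=38 -> fresh

Answer: 4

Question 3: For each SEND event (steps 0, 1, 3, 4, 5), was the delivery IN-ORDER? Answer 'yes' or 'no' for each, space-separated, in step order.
Step 0: SEND seq=5000 -> in-order
Step 1: SEND seq=0 -> in-order
Step 3: SEND seq=5273 -> out-of-order
Step 4: SEND seq=5137 -> in-order
Step 5: SEND seq=38 -> in-order

Answer: yes yes no yes yes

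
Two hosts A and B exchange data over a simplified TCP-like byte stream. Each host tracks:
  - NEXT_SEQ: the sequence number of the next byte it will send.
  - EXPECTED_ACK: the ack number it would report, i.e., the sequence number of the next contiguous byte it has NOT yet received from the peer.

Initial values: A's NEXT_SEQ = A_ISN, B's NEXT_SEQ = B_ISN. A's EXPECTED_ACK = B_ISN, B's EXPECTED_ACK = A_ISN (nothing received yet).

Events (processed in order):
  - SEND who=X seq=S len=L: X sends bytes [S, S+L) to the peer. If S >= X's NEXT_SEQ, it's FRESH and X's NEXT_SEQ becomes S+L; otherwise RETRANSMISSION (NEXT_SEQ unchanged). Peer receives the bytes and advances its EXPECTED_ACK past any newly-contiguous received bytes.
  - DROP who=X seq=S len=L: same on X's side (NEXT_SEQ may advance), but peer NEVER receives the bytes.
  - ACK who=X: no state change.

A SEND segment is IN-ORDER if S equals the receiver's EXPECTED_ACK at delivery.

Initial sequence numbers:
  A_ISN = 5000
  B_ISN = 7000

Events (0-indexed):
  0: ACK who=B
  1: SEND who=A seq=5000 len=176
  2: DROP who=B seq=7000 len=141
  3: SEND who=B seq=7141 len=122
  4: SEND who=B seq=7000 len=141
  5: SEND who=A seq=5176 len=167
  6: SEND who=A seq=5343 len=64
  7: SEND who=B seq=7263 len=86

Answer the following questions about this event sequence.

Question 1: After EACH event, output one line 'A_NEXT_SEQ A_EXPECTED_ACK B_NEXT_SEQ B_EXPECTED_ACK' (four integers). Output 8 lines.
5000 7000 7000 5000
5176 7000 7000 5176
5176 7000 7141 5176
5176 7000 7263 5176
5176 7263 7263 5176
5343 7263 7263 5343
5407 7263 7263 5407
5407 7349 7349 5407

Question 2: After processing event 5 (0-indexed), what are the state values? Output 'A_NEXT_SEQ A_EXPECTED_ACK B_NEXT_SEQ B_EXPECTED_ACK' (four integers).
After event 0: A_seq=5000 A_ack=7000 B_seq=7000 B_ack=5000
After event 1: A_seq=5176 A_ack=7000 B_seq=7000 B_ack=5176
After event 2: A_seq=5176 A_ack=7000 B_seq=7141 B_ack=5176
After event 3: A_seq=5176 A_ack=7000 B_seq=7263 B_ack=5176
After event 4: A_seq=5176 A_ack=7263 B_seq=7263 B_ack=5176
After event 5: A_seq=5343 A_ack=7263 B_seq=7263 B_ack=5343

5343 7263 7263 5343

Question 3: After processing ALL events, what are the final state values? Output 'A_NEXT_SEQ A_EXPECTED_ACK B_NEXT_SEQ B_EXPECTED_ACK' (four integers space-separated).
After event 0: A_seq=5000 A_ack=7000 B_seq=7000 B_ack=5000
After event 1: A_seq=5176 A_ack=7000 B_seq=7000 B_ack=5176
After event 2: A_seq=5176 A_ack=7000 B_seq=7141 B_ack=5176
After event 3: A_seq=5176 A_ack=7000 B_seq=7263 B_ack=5176
After event 4: A_seq=5176 A_ack=7263 B_seq=7263 B_ack=5176
After event 5: A_seq=5343 A_ack=7263 B_seq=7263 B_ack=5343
After event 6: A_seq=5407 A_ack=7263 B_seq=7263 B_ack=5407
After event 7: A_seq=5407 A_ack=7349 B_seq=7349 B_ack=5407

Answer: 5407 7349 7349 5407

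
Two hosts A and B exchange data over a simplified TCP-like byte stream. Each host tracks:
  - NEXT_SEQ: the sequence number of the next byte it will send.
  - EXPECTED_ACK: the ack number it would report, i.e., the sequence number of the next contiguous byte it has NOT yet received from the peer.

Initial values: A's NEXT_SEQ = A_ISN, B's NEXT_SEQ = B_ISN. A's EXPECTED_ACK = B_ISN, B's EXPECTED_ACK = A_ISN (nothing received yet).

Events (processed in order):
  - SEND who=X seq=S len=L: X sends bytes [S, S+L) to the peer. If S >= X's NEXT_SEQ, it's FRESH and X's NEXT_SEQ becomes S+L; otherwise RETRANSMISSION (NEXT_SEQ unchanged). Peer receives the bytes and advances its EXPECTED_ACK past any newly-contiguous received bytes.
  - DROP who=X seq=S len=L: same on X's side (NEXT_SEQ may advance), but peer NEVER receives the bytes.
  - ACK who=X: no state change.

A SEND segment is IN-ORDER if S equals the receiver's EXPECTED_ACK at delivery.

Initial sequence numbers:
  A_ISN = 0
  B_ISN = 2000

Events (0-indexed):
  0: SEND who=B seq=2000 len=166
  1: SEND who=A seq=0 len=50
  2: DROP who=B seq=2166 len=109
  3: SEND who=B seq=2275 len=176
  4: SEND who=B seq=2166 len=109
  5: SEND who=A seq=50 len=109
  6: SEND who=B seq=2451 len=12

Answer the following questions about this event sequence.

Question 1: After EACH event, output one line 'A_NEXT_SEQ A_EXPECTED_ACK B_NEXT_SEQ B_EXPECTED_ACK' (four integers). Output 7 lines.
0 2166 2166 0
50 2166 2166 50
50 2166 2275 50
50 2166 2451 50
50 2451 2451 50
159 2451 2451 159
159 2463 2463 159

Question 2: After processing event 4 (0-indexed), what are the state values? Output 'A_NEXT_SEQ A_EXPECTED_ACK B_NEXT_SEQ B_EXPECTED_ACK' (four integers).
After event 0: A_seq=0 A_ack=2166 B_seq=2166 B_ack=0
After event 1: A_seq=50 A_ack=2166 B_seq=2166 B_ack=50
After event 2: A_seq=50 A_ack=2166 B_seq=2275 B_ack=50
After event 3: A_seq=50 A_ack=2166 B_seq=2451 B_ack=50
After event 4: A_seq=50 A_ack=2451 B_seq=2451 B_ack=50

50 2451 2451 50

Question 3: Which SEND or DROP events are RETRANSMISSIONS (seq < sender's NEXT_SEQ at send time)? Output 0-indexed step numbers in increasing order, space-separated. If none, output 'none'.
Answer: 4

Derivation:
Step 0: SEND seq=2000 -> fresh
Step 1: SEND seq=0 -> fresh
Step 2: DROP seq=2166 -> fresh
Step 3: SEND seq=2275 -> fresh
Step 4: SEND seq=2166 -> retransmit
Step 5: SEND seq=50 -> fresh
Step 6: SEND seq=2451 -> fresh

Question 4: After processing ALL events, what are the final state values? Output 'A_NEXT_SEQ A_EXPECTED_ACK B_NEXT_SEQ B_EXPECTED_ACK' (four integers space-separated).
Answer: 159 2463 2463 159

Derivation:
After event 0: A_seq=0 A_ack=2166 B_seq=2166 B_ack=0
After event 1: A_seq=50 A_ack=2166 B_seq=2166 B_ack=50
After event 2: A_seq=50 A_ack=2166 B_seq=2275 B_ack=50
After event 3: A_seq=50 A_ack=2166 B_seq=2451 B_ack=50
After event 4: A_seq=50 A_ack=2451 B_seq=2451 B_ack=50
After event 5: A_seq=159 A_ack=2451 B_seq=2451 B_ack=159
After event 6: A_seq=159 A_ack=2463 B_seq=2463 B_ack=159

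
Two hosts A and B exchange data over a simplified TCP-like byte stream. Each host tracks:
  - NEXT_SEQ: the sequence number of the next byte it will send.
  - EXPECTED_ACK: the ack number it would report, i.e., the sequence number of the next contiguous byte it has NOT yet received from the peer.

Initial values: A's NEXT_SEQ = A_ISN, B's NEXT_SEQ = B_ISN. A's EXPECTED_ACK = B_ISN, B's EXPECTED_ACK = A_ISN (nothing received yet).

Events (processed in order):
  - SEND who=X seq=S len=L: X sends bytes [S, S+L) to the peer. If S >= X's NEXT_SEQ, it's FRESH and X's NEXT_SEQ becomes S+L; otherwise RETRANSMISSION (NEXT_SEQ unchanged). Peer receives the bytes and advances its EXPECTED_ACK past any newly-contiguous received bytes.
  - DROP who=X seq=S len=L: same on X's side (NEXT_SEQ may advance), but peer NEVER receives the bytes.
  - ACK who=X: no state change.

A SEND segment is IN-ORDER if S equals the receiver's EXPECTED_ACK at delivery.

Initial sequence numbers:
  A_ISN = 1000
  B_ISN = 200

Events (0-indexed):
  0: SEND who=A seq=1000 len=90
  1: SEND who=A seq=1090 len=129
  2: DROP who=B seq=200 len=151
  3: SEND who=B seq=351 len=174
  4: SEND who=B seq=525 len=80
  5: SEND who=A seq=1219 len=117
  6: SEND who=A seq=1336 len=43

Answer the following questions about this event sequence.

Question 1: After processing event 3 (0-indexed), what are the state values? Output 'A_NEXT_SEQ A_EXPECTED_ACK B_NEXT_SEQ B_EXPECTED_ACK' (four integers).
After event 0: A_seq=1090 A_ack=200 B_seq=200 B_ack=1090
After event 1: A_seq=1219 A_ack=200 B_seq=200 B_ack=1219
After event 2: A_seq=1219 A_ack=200 B_seq=351 B_ack=1219
After event 3: A_seq=1219 A_ack=200 B_seq=525 B_ack=1219

1219 200 525 1219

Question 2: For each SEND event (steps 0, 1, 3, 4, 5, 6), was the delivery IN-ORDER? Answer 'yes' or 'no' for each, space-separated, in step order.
Step 0: SEND seq=1000 -> in-order
Step 1: SEND seq=1090 -> in-order
Step 3: SEND seq=351 -> out-of-order
Step 4: SEND seq=525 -> out-of-order
Step 5: SEND seq=1219 -> in-order
Step 6: SEND seq=1336 -> in-order

Answer: yes yes no no yes yes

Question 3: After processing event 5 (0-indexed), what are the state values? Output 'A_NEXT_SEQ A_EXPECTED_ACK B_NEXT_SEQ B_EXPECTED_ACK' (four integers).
After event 0: A_seq=1090 A_ack=200 B_seq=200 B_ack=1090
After event 1: A_seq=1219 A_ack=200 B_seq=200 B_ack=1219
After event 2: A_seq=1219 A_ack=200 B_seq=351 B_ack=1219
After event 3: A_seq=1219 A_ack=200 B_seq=525 B_ack=1219
After event 4: A_seq=1219 A_ack=200 B_seq=605 B_ack=1219
After event 5: A_seq=1336 A_ack=200 B_seq=605 B_ack=1336

1336 200 605 1336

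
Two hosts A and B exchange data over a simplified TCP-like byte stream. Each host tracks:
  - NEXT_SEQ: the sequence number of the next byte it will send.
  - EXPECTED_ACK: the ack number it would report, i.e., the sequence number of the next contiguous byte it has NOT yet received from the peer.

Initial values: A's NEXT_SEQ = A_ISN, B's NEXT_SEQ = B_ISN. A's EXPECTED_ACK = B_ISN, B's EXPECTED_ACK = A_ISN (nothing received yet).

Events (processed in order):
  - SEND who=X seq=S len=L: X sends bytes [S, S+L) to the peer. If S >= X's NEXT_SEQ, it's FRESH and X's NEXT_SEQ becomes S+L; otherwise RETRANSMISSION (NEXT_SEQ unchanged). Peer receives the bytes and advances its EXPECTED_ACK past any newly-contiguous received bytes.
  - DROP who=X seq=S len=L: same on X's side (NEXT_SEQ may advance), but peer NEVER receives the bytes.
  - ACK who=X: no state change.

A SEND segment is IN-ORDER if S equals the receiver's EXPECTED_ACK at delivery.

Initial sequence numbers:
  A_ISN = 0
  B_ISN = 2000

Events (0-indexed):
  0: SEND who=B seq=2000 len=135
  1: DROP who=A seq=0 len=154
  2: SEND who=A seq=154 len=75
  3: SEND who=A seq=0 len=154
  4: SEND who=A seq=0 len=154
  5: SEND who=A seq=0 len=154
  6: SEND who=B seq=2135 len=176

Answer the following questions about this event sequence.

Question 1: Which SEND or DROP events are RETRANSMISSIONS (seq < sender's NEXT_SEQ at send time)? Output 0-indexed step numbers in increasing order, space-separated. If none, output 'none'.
Answer: 3 4 5

Derivation:
Step 0: SEND seq=2000 -> fresh
Step 1: DROP seq=0 -> fresh
Step 2: SEND seq=154 -> fresh
Step 3: SEND seq=0 -> retransmit
Step 4: SEND seq=0 -> retransmit
Step 5: SEND seq=0 -> retransmit
Step 6: SEND seq=2135 -> fresh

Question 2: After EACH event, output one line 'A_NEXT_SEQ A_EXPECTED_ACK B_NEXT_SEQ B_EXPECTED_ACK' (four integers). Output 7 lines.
0 2135 2135 0
154 2135 2135 0
229 2135 2135 0
229 2135 2135 229
229 2135 2135 229
229 2135 2135 229
229 2311 2311 229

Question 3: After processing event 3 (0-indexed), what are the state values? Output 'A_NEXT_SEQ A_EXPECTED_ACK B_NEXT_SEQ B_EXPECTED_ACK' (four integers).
After event 0: A_seq=0 A_ack=2135 B_seq=2135 B_ack=0
After event 1: A_seq=154 A_ack=2135 B_seq=2135 B_ack=0
After event 2: A_seq=229 A_ack=2135 B_seq=2135 B_ack=0
After event 3: A_seq=229 A_ack=2135 B_seq=2135 B_ack=229

229 2135 2135 229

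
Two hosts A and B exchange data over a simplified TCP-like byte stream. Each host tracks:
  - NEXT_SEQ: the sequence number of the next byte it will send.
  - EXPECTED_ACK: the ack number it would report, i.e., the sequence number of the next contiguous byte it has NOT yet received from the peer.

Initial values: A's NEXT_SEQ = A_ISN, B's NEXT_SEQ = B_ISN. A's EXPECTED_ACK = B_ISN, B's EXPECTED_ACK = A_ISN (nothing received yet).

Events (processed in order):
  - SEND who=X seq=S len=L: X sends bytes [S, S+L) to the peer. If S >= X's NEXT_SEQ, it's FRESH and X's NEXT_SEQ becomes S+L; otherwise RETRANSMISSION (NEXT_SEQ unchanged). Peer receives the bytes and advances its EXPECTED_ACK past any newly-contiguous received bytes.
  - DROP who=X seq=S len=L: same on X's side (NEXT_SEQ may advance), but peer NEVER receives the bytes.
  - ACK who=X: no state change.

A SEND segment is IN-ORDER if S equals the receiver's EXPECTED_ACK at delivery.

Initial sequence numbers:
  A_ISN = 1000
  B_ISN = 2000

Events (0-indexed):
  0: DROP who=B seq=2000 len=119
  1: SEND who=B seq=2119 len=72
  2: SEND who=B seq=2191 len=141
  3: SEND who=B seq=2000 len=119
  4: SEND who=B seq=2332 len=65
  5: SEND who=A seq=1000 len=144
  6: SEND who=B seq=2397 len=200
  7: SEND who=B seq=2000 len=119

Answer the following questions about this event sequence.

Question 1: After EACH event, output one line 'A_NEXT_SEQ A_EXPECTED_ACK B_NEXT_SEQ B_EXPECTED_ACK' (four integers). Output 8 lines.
1000 2000 2119 1000
1000 2000 2191 1000
1000 2000 2332 1000
1000 2332 2332 1000
1000 2397 2397 1000
1144 2397 2397 1144
1144 2597 2597 1144
1144 2597 2597 1144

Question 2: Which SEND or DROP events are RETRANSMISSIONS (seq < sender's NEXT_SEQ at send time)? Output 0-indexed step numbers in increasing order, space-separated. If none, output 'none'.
Answer: 3 7

Derivation:
Step 0: DROP seq=2000 -> fresh
Step 1: SEND seq=2119 -> fresh
Step 2: SEND seq=2191 -> fresh
Step 3: SEND seq=2000 -> retransmit
Step 4: SEND seq=2332 -> fresh
Step 5: SEND seq=1000 -> fresh
Step 6: SEND seq=2397 -> fresh
Step 7: SEND seq=2000 -> retransmit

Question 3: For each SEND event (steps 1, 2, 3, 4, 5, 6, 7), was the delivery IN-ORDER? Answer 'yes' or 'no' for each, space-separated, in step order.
Step 1: SEND seq=2119 -> out-of-order
Step 2: SEND seq=2191 -> out-of-order
Step 3: SEND seq=2000 -> in-order
Step 4: SEND seq=2332 -> in-order
Step 5: SEND seq=1000 -> in-order
Step 6: SEND seq=2397 -> in-order
Step 7: SEND seq=2000 -> out-of-order

Answer: no no yes yes yes yes no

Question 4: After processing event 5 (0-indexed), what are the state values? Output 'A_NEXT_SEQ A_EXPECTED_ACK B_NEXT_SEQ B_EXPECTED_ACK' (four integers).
After event 0: A_seq=1000 A_ack=2000 B_seq=2119 B_ack=1000
After event 1: A_seq=1000 A_ack=2000 B_seq=2191 B_ack=1000
After event 2: A_seq=1000 A_ack=2000 B_seq=2332 B_ack=1000
After event 3: A_seq=1000 A_ack=2332 B_seq=2332 B_ack=1000
After event 4: A_seq=1000 A_ack=2397 B_seq=2397 B_ack=1000
After event 5: A_seq=1144 A_ack=2397 B_seq=2397 B_ack=1144

1144 2397 2397 1144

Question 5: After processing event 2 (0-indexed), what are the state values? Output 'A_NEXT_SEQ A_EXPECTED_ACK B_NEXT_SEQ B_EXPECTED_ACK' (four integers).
After event 0: A_seq=1000 A_ack=2000 B_seq=2119 B_ack=1000
After event 1: A_seq=1000 A_ack=2000 B_seq=2191 B_ack=1000
After event 2: A_seq=1000 A_ack=2000 B_seq=2332 B_ack=1000

1000 2000 2332 1000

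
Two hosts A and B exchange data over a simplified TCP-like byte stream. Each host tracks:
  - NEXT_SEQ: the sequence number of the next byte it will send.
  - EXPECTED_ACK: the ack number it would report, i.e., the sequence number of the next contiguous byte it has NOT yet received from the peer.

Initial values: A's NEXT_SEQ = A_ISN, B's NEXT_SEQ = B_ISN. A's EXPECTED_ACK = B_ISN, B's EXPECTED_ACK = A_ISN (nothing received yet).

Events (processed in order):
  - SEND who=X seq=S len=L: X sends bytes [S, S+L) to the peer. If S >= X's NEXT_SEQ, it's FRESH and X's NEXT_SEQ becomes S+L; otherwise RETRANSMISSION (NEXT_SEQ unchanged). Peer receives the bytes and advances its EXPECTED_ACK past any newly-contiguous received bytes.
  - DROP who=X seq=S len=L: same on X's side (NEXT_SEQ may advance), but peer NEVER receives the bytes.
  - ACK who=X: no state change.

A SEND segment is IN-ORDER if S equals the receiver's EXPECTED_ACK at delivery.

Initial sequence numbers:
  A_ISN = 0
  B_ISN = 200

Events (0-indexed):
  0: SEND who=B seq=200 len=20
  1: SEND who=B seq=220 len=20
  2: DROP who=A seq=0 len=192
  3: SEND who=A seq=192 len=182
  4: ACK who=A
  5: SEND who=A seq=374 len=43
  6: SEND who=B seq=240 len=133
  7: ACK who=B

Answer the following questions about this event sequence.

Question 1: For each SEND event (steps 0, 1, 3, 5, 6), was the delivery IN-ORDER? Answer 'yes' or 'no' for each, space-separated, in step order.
Answer: yes yes no no yes

Derivation:
Step 0: SEND seq=200 -> in-order
Step 1: SEND seq=220 -> in-order
Step 3: SEND seq=192 -> out-of-order
Step 5: SEND seq=374 -> out-of-order
Step 6: SEND seq=240 -> in-order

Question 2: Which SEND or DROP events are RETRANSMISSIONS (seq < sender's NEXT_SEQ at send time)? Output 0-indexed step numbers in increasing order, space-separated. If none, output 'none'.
Step 0: SEND seq=200 -> fresh
Step 1: SEND seq=220 -> fresh
Step 2: DROP seq=0 -> fresh
Step 3: SEND seq=192 -> fresh
Step 5: SEND seq=374 -> fresh
Step 6: SEND seq=240 -> fresh

Answer: none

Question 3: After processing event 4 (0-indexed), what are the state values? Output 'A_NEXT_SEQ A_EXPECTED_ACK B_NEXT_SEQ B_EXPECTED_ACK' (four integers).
After event 0: A_seq=0 A_ack=220 B_seq=220 B_ack=0
After event 1: A_seq=0 A_ack=240 B_seq=240 B_ack=0
After event 2: A_seq=192 A_ack=240 B_seq=240 B_ack=0
After event 3: A_seq=374 A_ack=240 B_seq=240 B_ack=0
After event 4: A_seq=374 A_ack=240 B_seq=240 B_ack=0

374 240 240 0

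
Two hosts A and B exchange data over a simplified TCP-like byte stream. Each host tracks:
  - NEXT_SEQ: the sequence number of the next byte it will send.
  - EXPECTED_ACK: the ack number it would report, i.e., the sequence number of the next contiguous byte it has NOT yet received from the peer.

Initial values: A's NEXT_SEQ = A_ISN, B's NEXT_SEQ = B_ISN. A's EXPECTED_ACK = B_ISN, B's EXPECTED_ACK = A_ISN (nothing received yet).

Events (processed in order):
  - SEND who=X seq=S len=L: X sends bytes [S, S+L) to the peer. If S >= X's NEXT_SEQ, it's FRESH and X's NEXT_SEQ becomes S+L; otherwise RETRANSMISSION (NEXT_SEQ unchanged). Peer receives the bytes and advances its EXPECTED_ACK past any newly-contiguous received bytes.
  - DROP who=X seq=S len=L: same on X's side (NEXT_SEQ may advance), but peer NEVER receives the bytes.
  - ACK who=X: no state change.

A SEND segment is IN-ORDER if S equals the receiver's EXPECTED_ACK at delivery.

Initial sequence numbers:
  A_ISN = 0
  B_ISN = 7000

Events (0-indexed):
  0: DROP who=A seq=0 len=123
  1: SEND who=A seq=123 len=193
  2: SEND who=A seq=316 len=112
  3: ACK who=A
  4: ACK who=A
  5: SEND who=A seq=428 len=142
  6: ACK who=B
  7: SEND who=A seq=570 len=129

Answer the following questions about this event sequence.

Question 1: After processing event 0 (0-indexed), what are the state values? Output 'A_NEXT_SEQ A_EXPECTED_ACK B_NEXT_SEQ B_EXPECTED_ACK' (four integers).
After event 0: A_seq=123 A_ack=7000 B_seq=7000 B_ack=0

123 7000 7000 0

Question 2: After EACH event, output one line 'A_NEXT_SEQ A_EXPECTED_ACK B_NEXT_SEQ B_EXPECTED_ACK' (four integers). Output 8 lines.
123 7000 7000 0
316 7000 7000 0
428 7000 7000 0
428 7000 7000 0
428 7000 7000 0
570 7000 7000 0
570 7000 7000 0
699 7000 7000 0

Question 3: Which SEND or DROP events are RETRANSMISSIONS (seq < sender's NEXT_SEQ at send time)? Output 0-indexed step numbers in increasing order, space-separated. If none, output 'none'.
Step 0: DROP seq=0 -> fresh
Step 1: SEND seq=123 -> fresh
Step 2: SEND seq=316 -> fresh
Step 5: SEND seq=428 -> fresh
Step 7: SEND seq=570 -> fresh

Answer: none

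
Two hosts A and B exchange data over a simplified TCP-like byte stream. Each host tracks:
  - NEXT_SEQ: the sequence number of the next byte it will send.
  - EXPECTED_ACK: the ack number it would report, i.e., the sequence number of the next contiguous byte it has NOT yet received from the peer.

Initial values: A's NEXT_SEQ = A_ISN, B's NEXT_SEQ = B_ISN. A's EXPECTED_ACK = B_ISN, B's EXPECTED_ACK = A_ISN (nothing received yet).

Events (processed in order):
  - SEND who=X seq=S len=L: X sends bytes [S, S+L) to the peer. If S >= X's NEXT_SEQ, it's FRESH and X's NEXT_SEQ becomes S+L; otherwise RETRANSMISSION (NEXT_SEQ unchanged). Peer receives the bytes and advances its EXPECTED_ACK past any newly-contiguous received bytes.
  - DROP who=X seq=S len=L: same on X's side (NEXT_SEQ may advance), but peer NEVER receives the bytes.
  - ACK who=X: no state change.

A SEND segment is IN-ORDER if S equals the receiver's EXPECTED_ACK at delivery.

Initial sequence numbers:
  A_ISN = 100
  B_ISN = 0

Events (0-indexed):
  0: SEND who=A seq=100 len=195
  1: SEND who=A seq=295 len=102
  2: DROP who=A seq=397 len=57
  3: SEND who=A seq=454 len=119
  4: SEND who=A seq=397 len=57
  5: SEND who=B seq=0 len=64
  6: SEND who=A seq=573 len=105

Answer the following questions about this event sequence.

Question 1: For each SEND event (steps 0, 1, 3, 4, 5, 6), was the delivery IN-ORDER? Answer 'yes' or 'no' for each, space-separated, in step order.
Step 0: SEND seq=100 -> in-order
Step 1: SEND seq=295 -> in-order
Step 3: SEND seq=454 -> out-of-order
Step 4: SEND seq=397 -> in-order
Step 5: SEND seq=0 -> in-order
Step 6: SEND seq=573 -> in-order

Answer: yes yes no yes yes yes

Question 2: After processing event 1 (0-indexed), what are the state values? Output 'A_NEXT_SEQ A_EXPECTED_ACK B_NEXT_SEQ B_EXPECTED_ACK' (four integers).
After event 0: A_seq=295 A_ack=0 B_seq=0 B_ack=295
After event 1: A_seq=397 A_ack=0 B_seq=0 B_ack=397

397 0 0 397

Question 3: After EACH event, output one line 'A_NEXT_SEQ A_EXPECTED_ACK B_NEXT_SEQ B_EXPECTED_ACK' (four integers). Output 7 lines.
295 0 0 295
397 0 0 397
454 0 0 397
573 0 0 397
573 0 0 573
573 64 64 573
678 64 64 678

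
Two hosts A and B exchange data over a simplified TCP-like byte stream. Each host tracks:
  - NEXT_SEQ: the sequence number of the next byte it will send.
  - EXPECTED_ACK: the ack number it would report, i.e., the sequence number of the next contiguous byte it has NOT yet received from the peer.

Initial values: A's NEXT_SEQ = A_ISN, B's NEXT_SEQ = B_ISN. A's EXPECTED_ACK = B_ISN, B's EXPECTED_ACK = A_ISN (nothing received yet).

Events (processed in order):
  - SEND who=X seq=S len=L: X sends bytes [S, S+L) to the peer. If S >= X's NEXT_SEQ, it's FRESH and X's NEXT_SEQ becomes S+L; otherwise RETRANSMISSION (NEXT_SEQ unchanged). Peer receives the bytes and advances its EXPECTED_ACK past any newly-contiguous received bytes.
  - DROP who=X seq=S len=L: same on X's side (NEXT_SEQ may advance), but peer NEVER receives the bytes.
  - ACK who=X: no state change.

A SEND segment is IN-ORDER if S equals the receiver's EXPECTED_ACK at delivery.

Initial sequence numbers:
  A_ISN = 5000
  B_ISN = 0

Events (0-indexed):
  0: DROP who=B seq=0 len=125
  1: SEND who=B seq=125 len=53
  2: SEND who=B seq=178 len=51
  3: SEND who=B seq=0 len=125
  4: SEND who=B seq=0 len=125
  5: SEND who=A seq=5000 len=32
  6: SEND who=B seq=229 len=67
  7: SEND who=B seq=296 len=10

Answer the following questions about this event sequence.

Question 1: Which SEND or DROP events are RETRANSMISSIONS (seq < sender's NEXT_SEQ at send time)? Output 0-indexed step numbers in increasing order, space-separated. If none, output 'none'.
Answer: 3 4

Derivation:
Step 0: DROP seq=0 -> fresh
Step 1: SEND seq=125 -> fresh
Step 2: SEND seq=178 -> fresh
Step 3: SEND seq=0 -> retransmit
Step 4: SEND seq=0 -> retransmit
Step 5: SEND seq=5000 -> fresh
Step 6: SEND seq=229 -> fresh
Step 7: SEND seq=296 -> fresh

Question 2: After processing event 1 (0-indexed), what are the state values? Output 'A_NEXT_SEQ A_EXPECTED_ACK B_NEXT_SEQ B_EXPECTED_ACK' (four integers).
After event 0: A_seq=5000 A_ack=0 B_seq=125 B_ack=5000
After event 1: A_seq=5000 A_ack=0 B_seq=178 B_ack=5000

5000 0 178 5000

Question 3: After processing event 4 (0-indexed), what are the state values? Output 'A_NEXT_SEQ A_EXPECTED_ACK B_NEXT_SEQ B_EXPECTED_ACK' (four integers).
After event 0: A_seq=5000 A_ack=0 B_seq=125 B_ack=5000
After event 1: A_seq=5000 A_ack=0 B_seq=178 B_ack=5000
After event 2: A_seq=5000 A_ack=0 B_seq=229 B_ack=5000
After event 3: A_seq=5000 A_ack=229 B_seq=229 B_ack=5000
After event 4: A_seq=5000 A_ack=229 B_seq=229 B_ack=5000

5000 229 229 5000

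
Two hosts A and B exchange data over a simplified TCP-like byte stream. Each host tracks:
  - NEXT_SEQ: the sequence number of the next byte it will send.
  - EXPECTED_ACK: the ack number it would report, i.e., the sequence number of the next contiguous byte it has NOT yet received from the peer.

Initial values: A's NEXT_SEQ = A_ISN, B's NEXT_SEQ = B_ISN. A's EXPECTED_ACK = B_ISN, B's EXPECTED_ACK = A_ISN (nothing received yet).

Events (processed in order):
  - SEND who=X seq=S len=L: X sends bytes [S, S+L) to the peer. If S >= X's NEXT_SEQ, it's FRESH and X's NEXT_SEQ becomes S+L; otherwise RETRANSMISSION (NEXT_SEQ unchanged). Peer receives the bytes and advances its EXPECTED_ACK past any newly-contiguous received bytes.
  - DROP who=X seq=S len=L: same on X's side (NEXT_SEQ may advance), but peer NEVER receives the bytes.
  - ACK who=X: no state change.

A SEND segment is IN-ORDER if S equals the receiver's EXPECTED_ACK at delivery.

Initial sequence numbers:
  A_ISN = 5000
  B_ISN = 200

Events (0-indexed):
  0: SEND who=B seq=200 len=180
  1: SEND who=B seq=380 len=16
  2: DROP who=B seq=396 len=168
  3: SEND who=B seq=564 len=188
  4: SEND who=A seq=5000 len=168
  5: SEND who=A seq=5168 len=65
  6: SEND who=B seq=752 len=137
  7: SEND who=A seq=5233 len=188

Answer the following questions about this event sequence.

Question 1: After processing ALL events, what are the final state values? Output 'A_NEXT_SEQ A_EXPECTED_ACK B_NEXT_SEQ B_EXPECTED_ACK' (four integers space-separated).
Answer: 5421 396 889 5421

Derivation:
After event 0: A_seq=5000 A_ack=380 B_seq=380 B_ack=5000
After event 1: A_seq=5000 A_ack=396 B_seq=396 B_ack=5000
After event 2: A_seq=5000 A_ack=396 B_seq=564 B_ack=5000
After event 3: A_seq=5000 A_ack=396 B_seq=752 B_ack=5000
After event 4: A_seq=5168 A_ack=396 B_seq=752 B_ack=5168
After event 5: A_seq=5233 A_ack=396 B_seq=752 B_ack=5233
After event 6: A_seq=5233 A_ack=396 B_seq=889 B_ack=5233
After event 7: A_seq=5421 A_ack=396 B_seq=889 B_ack=5421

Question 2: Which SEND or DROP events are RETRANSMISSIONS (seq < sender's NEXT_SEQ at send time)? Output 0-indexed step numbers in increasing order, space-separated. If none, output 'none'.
Answer: none

Derivation:
Step 0: SEND seq=200 -> fresh
Step 1: SEND seq=380 -> fresh
Step 2: DROP seq=396 -> fresh
Step 3: SEND seq=564 -> fresh
Step 4: SEND seq=5000 -> fresh
Step 5: SEND seq=5168 -> fresh
Step 6: SEND seq=752 -> fresh
Step 7: SEND seq=5233 -> fresh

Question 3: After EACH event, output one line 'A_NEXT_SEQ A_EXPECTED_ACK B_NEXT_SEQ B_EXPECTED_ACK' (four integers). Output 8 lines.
5000 380 380 5000
5000 396 396 5000
5000 396 564 5000
5000 396 752 5000
5168 396 752 5168
5233 396 752 5233
5233 396 889 5233
5421 396 889 5421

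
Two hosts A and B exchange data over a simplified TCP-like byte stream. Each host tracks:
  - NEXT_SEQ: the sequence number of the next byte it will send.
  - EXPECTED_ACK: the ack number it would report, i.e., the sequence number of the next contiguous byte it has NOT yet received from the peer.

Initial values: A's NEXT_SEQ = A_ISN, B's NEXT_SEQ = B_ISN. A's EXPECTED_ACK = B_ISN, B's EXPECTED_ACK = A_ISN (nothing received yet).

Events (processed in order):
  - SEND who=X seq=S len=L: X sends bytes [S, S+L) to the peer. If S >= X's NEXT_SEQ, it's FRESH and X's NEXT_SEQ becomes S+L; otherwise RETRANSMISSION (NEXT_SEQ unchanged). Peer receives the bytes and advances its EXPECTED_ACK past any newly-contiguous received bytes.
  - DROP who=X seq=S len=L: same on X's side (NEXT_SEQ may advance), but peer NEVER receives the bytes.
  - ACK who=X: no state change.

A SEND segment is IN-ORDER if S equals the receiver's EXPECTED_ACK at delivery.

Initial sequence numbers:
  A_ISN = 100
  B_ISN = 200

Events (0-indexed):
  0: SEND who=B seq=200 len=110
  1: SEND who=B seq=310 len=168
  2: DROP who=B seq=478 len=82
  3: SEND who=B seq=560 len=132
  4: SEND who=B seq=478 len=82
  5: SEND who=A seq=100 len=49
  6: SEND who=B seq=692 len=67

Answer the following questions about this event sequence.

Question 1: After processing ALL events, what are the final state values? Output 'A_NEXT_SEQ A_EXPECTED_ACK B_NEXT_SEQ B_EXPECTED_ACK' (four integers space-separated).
After event 0: A_seq=100 A_ack=310 B_seq=310 B_ack=100
After event 1: A_seq=100 A_ack=478 B_seq=478 B_ack=100
After event 2: A_seq=100 A_ack=478 B_seq=560 B_ack=100
After event 3: A_seq=100 A_ack=478 B_seq=692 B_ack=100
After event 4: A_seq=100 A_ack=692 B_seq=692 B_ack=100
After event 5: A_seq=149 A_ack=692 B_seq=692 B_ack=149
After event 6: A_seq=149 A_ack=759 B_seq=759 B_ack=149

Answer: 149 759 759 149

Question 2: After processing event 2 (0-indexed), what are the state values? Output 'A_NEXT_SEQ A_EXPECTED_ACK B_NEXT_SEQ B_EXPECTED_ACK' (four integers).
After event 0: A_seq=100 A_ack=310 B_seq=310 B_ack=100
After event 1: A_seq=100 A_ack=478 B_seq=478 B_ack=100
After event 2: A_seq=100 A_ack=478 B_seq=560 B_ack=100

100 478 560 100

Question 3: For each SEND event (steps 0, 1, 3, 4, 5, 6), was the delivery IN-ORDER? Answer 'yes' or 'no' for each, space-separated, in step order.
Step 0: SEND seq=200 -> in-order
Step 1: SEND seq=310 -> in-order
Step 3: SEND seq=560 -> out-of-order
Step 4: SEND seq=478 -> in-order
Step 5: SEND seq=100 -> in-order
Step 6: SEND seq=692 -> in-order

Answer: yes yes no yes yes yes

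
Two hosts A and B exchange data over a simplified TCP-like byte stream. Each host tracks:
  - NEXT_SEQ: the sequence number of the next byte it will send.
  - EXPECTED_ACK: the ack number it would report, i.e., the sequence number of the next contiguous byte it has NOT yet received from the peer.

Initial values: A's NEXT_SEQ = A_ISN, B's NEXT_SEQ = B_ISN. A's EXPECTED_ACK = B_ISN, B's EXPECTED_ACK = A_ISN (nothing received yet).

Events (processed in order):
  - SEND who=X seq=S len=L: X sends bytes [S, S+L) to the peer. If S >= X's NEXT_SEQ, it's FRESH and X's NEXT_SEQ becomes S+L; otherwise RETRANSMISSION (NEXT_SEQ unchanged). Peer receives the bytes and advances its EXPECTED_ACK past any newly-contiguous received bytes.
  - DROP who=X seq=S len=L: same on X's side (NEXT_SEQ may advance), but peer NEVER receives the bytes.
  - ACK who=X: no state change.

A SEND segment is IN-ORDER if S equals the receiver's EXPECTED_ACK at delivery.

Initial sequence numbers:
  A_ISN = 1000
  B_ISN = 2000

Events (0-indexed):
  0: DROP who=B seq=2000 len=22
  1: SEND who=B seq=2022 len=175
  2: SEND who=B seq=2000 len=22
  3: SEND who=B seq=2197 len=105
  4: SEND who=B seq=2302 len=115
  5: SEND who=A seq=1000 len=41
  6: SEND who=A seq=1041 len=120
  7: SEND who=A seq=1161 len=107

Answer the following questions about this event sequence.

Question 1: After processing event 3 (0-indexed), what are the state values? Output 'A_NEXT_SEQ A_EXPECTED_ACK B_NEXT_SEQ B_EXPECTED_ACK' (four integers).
After event 0: A_seq=1000 A_ack=2000 B_seq=2022 B_ack=1000
After event 1: A_seq=1000 A_ack=2000 B_seq=2197 B_ack=1000
After event 2: A_seq=1000 A_ack=2197 B_seq=2197 B_ack=1000
After event 3: A_seq=1000 A_ack=2302 B_seq=2302 B_ack=1000

1000 2302 2302 1000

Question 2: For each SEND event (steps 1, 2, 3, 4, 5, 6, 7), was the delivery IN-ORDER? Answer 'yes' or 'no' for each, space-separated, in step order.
Step 1: SEND seq=2022 -> out-of-order
Step 2: SEND seq=2000 -> in-order
Step 3: SEND seq=2197 -> in-order
Step 4: SEND seq=2302 -> in-order
Step 5: SEND seq=1000 -> in-order
Step 6: SEND seq=1041 -> in-order
Step 7: SEND seq=1161 -> in-order

Answer: no yes yes yes yes yes yes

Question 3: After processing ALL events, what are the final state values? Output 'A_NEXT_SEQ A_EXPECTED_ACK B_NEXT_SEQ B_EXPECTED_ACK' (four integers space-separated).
After event 0: A_seq=1000 A_ack=2000 B_seq=2022 B_ack=1000
After event 1: A_seq=1000 A_ack=2000 B_seq=2197 B_ack=1000
After event 2: A_seq=1000 A_ack=2197 B_seq=2197 B_ack=1000
After event 3: A_seq=1000 A_ack=2302 B_seq=2302 B_ack=1000
After event 4: A_seq=1000 A_ack=2417 B_seq=2417 B_ack=1000
After event 5: A_seq=1041 A_ack=2417 B_seq=2417 B_ack=1041
After event 6: A_seq=1161 A_ack=2417 B_seq=2417 B_ack=1161
After event 7: A_seq=1268 A_ack=2417 B_seq=2417 B_ack=1268

Answer: 1268 2417 2417 1268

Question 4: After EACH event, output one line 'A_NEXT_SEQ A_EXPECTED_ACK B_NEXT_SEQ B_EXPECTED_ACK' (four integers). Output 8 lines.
1000 2000 2022 1000
1000 2000 2197 1000
1000 2197 2197 1000
1000 2302 2302 1000
1000 2417 2417 1000
1041 2417 2417 1041
1161 2417 2417 1161
1268 2417 2417 1268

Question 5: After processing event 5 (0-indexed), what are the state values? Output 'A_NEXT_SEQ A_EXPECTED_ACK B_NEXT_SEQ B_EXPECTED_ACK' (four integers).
After event 0: A_seq=1000 A_ack=2000 B_seq=2022 B_ack=1000
After event 1: A_seq=1000 A_ack=2000 B_seq=2197 B_ack=1000
After event 2: A_seq=1000 A_ack=2197 B_seq=2197 B_ack=1000
After event 3: A_seq=1000 A_ack=2302 B_seq=2302 B_ack=1000
After event 4: A_seq=1000 A_ack=2417 B_seq=2417 B_ack=1000
After event 5: A_seq=1041 A_ack=2417 B_seq=2417 B_ack=1041

1041 2417 2417 1041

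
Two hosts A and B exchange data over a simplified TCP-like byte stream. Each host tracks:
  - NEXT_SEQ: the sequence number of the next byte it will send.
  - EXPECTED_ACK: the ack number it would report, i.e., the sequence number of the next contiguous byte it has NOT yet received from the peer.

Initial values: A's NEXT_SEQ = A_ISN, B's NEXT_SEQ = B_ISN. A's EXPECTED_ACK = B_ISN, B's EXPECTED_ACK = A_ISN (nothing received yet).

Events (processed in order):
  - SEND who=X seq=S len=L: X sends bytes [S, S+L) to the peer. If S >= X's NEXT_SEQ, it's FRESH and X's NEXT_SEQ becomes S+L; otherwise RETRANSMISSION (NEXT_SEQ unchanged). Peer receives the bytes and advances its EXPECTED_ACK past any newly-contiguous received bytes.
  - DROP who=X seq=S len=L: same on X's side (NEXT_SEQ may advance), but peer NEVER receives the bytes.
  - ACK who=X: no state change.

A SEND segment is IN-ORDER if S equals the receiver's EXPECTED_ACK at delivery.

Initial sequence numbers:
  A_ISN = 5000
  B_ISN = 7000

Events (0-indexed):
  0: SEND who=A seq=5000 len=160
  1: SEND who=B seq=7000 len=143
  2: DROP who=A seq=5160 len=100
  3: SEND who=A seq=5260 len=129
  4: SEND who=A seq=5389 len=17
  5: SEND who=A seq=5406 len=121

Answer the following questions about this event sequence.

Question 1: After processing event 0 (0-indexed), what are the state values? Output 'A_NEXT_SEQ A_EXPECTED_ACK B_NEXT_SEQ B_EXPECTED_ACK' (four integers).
After event 0: A_seq=5160 A_ack=7000 B_seq=7000 B_ack=5160

5160 7000 7000 5160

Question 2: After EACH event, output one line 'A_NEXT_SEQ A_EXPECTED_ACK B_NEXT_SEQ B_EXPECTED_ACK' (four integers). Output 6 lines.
5160 7000 7000 5160
5160 7143 7143 5160
5260 7143 7143 5160
5389 7143 7143 5160
5406 7143 7143 5160
5527 7143 7143 5160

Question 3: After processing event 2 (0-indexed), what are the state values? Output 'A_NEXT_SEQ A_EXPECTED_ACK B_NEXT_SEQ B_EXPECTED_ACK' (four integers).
After event 0: A_seq=5160 A_ack=7000 B_seq=7000 B_ack=5160
After event 1: A_seq=5160 A_ack=7143 B_seq=7143 B_ack=5160
After event 2: A_seq=5260 A_ack=7143 B_seq=7143 B_ack=5160

5260 7143 7143 5160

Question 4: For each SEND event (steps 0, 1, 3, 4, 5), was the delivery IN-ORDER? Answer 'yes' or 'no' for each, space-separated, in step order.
Step 0: SEND seq=5000 -> in-order
Step 1: SEND seq=7000 -> in-order
Step 3: SEND seq=5260 -> out-of-order
Step 4: SEND seq=5389 -> out-of-order
Step 5: SEND seq=5406 -> out-of-order

Answer: yes yes no no no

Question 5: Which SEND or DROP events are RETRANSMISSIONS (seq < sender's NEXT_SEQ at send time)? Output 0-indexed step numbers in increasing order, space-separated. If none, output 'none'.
Answer: none

Derivation:
Step 0: SEND seq=5000 -> fresh
Step 1: SEND seq=7000 -> fresh
Step 2: DROP seq=5160 -> fresh
Step 3: SEND seq=5260 -> fresh
Step 4: SEND seq=5389 -> fresh
Step 5: SEND seq=5406 -> fresh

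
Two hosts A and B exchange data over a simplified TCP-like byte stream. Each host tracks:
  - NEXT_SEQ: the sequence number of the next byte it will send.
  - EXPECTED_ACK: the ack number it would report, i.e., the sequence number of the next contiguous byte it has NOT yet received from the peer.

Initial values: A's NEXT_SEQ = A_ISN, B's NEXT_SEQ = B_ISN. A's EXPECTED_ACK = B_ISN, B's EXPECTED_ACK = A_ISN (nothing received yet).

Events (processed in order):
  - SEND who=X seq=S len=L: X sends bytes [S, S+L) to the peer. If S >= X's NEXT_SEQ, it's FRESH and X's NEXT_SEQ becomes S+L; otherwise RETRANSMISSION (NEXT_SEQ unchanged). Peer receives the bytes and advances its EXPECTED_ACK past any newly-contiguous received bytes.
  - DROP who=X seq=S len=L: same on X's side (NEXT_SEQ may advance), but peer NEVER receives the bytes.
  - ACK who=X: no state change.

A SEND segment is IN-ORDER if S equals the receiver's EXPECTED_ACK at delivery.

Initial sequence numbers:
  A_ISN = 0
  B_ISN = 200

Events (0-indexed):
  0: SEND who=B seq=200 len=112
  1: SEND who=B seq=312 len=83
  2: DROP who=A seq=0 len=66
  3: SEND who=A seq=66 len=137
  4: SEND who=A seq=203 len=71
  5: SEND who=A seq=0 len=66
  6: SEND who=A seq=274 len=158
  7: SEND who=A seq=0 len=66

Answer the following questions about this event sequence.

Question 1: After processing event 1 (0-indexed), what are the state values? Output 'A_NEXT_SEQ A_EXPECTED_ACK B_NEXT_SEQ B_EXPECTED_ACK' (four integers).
After event 0: A_seq=0 A_ack=312 B_seq=312 B_ack=0
After event 1: A_seq=0 A_ack=395 B_seq=395 B_ack=0

0 395 395 0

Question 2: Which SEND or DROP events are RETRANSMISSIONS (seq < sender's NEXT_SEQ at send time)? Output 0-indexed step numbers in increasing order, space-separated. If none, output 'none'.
Step 0: SEND seq=200 -> fresh
Step 1: SEND seq=312 -> fresh
Step 2: DROP seq=0 -> fresh
Step 3: SEND seq=66 -> fresh
Step 4: SEND seq=203 -> fresh
Step 5: SEND seq=0 -> retransmit
Step 6: SEND seq=274 -> fresh
Step 7: SEND seq=0 -> retransmit

Answer: 5 7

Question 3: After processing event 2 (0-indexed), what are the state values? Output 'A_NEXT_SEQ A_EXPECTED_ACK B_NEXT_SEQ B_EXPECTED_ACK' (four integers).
After event 0: A_seq=0 A_ack=312 B_seq=312 B_ack=0
After event 1: A_seq=0 A_ack=395 B_seq=395 B_ack=0
After event 2: A_seq=66 A_ack=395 B_seq=395 B_ack=0

66 395 395 0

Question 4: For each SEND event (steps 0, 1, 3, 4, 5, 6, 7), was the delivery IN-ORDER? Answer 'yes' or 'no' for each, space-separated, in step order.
Answer: yes yes no no yes yes no

Derivation:
Step 0: SEND seq=200 -> in-order
Step 1: SEND seq=312 -> in-order
Step 3: SEND seq=66 -> out-of-order
Step 4: SEND seq=203 -> out-of-order
Step 5: SEND seq=0 -> in-order
Step 6: SEND seq=274 -> in-order
Step 7: SEND seq=0 -> out-of-order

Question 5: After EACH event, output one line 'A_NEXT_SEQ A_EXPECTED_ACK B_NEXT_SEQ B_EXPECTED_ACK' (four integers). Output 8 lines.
0 312 312 0
0 395 395 0
66 395 395 0
203 395 395 0
274 395 395 0
274 395 395 274
432 395 395 432
432 395 395 432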